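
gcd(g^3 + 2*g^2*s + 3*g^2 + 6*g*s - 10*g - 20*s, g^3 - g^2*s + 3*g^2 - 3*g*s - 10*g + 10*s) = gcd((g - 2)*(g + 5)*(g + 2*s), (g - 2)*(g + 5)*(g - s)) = g^2 + 3*g - 10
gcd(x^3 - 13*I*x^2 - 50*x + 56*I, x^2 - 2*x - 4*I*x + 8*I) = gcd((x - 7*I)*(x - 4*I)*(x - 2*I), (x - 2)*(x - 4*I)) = x - 4*I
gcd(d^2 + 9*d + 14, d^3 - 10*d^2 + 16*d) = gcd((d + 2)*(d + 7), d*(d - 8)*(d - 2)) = 1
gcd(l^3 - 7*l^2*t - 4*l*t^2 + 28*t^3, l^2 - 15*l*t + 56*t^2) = -l + 7*t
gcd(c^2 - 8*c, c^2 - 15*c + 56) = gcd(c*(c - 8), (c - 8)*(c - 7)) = c - 8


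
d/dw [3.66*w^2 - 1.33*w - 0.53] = 7.32*w - 1.33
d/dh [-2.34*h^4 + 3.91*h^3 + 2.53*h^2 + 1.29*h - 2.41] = -9.36*h^3 + 11.73*h^2 + 5.06*h + 1.29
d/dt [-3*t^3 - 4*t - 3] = -9*t^2 - 4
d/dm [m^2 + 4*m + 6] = 2*m + 4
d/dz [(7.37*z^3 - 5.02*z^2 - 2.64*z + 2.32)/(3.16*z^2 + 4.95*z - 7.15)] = (23.2892*z^4 + 72.963*z^3 - 174.5931*z^2 + 57.1236*z + 7.392)/(9.9856*z^4 + 31.284*z^3 - 20.6855*z^2 - 70.785*z + 51.1225)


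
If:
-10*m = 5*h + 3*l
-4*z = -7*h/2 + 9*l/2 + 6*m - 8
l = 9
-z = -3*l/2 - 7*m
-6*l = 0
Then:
No Solution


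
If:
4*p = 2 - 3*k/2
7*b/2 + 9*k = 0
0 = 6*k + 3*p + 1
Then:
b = 120/91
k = -20/39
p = 9/13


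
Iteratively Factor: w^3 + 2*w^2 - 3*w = (w + 3)*(w^2 - w) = (w - 1)*(w + 3)*(w)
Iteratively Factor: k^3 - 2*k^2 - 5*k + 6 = (k - 1)*(k^2 - k - 6) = (k - 1)*(k + 2)*(k - 3)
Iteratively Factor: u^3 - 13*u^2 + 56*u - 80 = (u - 5)*(u^2 - 8*u + 16) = (u - 5)*(u - 4)*(u - 4)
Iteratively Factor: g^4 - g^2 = (g - 1)*(g^3 + g^2) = g*(g - 1)*(g^2 + g) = g^2*(g - 1)*(g + 1)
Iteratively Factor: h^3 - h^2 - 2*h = (h - 2)*(h^2 + h) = h*(h - 2)*(h + 1)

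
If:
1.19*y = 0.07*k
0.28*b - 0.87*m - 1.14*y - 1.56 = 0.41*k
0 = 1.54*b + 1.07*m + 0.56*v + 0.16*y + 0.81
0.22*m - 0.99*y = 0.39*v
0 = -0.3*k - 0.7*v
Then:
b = 8.65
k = 18.59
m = -9.20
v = -7.97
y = 1.09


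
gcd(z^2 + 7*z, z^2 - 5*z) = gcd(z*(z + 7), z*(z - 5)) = z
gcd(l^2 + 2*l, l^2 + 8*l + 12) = l + 2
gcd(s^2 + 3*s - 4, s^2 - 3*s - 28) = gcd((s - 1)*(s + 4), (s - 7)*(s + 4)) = s + 4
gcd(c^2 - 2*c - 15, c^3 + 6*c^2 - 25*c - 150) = c - 5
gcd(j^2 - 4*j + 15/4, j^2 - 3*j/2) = j - 3/2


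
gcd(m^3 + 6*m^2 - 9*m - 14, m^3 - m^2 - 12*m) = 1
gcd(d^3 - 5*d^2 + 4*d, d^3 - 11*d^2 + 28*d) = d^2 - 4*d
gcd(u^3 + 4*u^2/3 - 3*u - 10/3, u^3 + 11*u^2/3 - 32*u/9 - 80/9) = u - 5/3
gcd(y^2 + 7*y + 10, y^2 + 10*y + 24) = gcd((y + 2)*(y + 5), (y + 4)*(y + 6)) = 1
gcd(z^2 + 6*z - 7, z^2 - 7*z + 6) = z - 1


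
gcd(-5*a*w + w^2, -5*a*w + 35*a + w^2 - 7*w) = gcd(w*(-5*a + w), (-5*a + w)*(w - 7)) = -5*a + w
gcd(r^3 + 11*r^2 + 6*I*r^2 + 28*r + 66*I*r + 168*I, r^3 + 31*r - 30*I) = r + 6*I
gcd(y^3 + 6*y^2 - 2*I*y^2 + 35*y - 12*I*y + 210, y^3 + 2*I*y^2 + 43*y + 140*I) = y^2 - 2*I*y + 35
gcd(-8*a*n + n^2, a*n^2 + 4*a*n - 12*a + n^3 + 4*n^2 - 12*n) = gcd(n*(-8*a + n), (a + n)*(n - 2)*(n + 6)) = 1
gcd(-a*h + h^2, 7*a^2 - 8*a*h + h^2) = a - h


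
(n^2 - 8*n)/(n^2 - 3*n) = (n - 8)/(n - 3)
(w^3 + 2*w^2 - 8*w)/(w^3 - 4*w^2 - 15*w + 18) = w*(w^2 + 2*w - 8)/(w^3 - 4*w^2 - 15*w + 18)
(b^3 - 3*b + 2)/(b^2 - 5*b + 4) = (b^2 + b - 2)/(b - 4)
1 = 1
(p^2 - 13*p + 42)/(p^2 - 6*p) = (p - 7)/p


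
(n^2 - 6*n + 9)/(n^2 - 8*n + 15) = (n - 3)/(n - 5)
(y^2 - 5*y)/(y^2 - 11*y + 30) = y/(y - 6)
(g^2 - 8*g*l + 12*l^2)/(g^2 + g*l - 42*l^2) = (g - 2*l)/(g + 7*l)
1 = 1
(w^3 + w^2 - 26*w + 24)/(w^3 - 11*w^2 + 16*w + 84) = (w^3 + w^2 - 26*w + 24)/(w^3 - 11*w^2 + 16*w + 84)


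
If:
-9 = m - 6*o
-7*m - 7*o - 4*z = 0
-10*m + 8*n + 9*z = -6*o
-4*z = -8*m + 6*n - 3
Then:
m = 243/419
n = 3195/838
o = 669/419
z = -1596/419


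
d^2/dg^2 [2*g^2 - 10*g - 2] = 4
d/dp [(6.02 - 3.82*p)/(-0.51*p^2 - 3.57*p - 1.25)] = (-1.9482*p^2 + 6.1404*p + 26.2664)/(0.2601*p^4 + 3.6414*p^3 + 14.0199*p^2 + 8.925*p + 1.5625)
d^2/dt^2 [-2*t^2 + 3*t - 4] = -4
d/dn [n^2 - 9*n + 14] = 2*n - 9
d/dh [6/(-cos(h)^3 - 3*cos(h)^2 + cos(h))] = 6*(-3*sin(h) + sin(h)/cos(h)^2 - 6*tan(h))/(-sin(h)^2 + 3*cos(h))^2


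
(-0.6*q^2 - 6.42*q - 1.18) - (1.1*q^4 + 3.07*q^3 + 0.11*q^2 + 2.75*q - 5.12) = -1.1*q^4 - 3.07*q^3 - 0.71*q^2 - 9.17*q + 3.94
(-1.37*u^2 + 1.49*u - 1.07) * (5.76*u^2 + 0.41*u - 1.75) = -7.8912*u^4 + 8.0207*u^3 - 3.1548*u^2 - 3.0462*u + 1.8725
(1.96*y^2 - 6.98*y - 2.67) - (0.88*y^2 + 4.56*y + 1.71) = 1.08*y^2 - 11.54*y - 4.38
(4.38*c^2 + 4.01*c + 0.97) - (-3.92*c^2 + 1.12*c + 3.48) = 8.3*c^2 + 2.89*c - 2.51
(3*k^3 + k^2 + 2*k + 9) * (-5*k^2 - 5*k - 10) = -15*k^5 - 20*k^4 - 45*k^3 - 65*k^2 - 65*k - 90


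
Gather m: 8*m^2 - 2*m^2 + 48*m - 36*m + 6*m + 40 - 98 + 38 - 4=6*m^2 + 18*m - 24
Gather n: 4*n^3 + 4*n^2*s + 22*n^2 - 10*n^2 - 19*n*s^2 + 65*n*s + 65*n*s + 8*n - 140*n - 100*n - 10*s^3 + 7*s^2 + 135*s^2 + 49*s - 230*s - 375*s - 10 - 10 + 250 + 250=4*n^3 + n^2*(4*s + 12) + n*(-19*s^2 + 130*s - 232) - 10*s^3 + 142*s^2 - 556*s + 480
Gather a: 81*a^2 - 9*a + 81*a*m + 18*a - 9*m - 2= 81*a^2 + a*(81*m + 9) - 9*m - 2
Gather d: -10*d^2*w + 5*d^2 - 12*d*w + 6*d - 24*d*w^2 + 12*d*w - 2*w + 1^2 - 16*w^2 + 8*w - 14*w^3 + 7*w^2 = d^2*(5 - 10*w) + d*(6 - 24*w^2) - 14*w^3 - 9*w^2 + 6*w + 1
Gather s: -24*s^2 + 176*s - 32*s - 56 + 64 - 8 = -24*s^2 + 144*s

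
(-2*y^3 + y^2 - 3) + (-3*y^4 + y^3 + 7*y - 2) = -3*y^4 - y^3 + y^2 + 7*y - 5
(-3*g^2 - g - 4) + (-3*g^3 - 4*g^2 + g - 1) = -3*g^3 - 7*g^2 - 5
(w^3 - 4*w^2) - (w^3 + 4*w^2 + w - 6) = -8*w^2 - w + 6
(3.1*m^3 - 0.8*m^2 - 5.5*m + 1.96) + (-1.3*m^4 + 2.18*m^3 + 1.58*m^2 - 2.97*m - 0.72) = -1.3*m^4 + 5.28*m^3 + 0.78*m^2 - 8.47*m + 1.24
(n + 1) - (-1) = n + 2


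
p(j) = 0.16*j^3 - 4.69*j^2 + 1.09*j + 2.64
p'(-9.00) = 124.39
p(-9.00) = -503.70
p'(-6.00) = 74.65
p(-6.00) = -207.30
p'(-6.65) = 84.69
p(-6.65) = -259.06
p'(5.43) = -35.69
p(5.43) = -104.11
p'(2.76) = -21.14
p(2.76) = -26.71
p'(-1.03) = 11.26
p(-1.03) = -3.63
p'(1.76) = -13.93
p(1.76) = -9.10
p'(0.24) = -1.13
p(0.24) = 2.63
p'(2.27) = -17.73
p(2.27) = -17.18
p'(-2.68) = 29.68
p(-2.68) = -37.05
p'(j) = 0.48*j^2 - 9.38*j + 1.09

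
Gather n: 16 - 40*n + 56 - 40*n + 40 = 112 - 80*n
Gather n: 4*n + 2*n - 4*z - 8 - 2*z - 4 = 6*n - 6*z - 12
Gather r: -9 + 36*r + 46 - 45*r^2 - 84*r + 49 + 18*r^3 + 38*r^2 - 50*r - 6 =18*r^3 - 7*r^2 - 98*r + 80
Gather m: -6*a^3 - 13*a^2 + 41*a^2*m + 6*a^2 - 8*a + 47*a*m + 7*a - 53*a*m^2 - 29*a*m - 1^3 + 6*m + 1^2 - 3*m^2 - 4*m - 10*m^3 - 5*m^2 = -6*a^3 - 7*a^2 - a - 10*m^3 + m^2*(-53*a - 8) + m*(41*a^2 + 18*a + 2)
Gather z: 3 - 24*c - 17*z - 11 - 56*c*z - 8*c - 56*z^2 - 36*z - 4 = -32*c - 56*z^2 + z*(-56*c - 53) - 12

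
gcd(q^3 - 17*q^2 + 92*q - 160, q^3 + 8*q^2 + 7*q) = 1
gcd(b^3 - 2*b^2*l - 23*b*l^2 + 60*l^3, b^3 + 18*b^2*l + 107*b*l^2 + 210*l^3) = b + 5*l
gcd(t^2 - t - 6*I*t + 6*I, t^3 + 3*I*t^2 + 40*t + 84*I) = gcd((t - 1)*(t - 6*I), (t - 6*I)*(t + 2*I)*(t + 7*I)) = t - 6*I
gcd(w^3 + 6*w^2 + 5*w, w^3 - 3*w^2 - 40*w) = w^2 + 5*w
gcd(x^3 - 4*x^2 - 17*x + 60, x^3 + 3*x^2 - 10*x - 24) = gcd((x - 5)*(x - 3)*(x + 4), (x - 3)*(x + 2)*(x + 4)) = x^2 + x - 12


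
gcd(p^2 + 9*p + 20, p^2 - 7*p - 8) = 1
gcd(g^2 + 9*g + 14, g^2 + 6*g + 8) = g + 2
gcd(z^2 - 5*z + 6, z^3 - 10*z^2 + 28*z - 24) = z - 2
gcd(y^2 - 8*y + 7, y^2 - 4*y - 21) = y - 7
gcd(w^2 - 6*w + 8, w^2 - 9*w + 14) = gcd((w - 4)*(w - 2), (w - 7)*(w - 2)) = w - 2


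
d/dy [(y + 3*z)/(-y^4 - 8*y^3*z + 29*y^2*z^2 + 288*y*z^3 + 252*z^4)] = (-y^4 - 8*y^3*z + 29*y^2*z^2 + 288*y*z^3 + 252*z^4 + 2*(y + 3*z)*(2*y^3 + 12*y^2*z - 29*y*z^2 - 144*z^3))/(-y^4 - 8*y^3*z + 29*y^2*z^2 + 288*y*z^3 + 252*z^4)^2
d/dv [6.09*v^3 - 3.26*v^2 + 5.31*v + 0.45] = 18.27*v^2 - 6.52*v + 5.31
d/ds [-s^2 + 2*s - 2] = 2 - 2*s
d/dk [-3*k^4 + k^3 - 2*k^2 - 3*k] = -12*k^3 + 3*k^2 - 4*k - 3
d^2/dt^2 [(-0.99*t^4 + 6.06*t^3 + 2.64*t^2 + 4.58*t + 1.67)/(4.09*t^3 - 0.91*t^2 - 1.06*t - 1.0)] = (123.210066*t^6 + 587.299008*t^5 + 586.971264*t^4 + 79.720236*t^3 + 201.890454*t^2 + 62.000292*t - 3.716176)/(68.417929*t^9 - 45.667713*t^8 - 43.034571*t^7 - 27.266587*t^6 + 33.484614*t^5 + 20.460672*t^4 + 5.291384*t^3 - 6.1008*t^2 - 3.18*t - 1.0)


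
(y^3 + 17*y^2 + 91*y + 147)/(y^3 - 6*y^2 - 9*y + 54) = (y^2 + 14*y + 49)/(y^2 - 9*y + 18)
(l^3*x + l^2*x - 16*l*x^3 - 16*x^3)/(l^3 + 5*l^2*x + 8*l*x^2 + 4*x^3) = x*(l^3 + l^2 - 16*l*x^2 - 16*x^2)/(l^3 + 5*l^2*x + 8*l*x^2 + 4*x^3)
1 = 1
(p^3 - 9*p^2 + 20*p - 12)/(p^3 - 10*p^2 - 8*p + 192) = (p^2 - 3*p + 2)/(p^2 - 4*p - 32)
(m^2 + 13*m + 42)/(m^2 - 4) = (m^2 + 13*m + 42)/(m^2 - 4)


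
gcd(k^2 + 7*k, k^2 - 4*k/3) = k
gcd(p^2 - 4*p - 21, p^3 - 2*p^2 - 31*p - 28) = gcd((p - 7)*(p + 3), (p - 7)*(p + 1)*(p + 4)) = p - 7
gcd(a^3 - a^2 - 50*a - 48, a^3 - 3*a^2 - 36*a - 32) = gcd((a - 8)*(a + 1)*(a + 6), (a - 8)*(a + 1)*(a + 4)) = a^2 - 7*a - 8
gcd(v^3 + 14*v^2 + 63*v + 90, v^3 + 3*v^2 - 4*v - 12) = v + 3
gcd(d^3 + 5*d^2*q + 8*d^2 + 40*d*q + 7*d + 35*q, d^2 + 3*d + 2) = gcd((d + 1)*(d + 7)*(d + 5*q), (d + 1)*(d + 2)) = d + 1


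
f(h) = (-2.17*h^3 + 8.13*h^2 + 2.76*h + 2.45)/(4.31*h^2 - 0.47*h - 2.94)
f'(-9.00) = -0.50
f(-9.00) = 6.33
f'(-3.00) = -0.42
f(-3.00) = 3.38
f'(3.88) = -0.62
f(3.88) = 0.15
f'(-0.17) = 0.65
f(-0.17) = -0.81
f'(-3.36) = -0.45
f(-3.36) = 3.54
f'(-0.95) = 26.79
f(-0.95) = 6.46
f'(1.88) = -1.75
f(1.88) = 1.92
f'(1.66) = -2.61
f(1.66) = 2.39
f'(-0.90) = 52.92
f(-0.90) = 8.35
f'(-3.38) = -0.45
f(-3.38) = 3.55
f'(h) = (0.47 - 8.62*h)*(-2.17*h^3 + 8.13*h^2 + 2.76*h + 2.45)/(4.31*h^2 - 0.47*h - 2.94)^2 + (-6.51*h^2 + 16.26*h + 2.76)/(4.31*h^2 - 0.47*h - 2.94)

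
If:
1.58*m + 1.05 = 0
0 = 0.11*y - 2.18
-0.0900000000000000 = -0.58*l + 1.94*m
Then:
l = -2.07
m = -0.66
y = 19.82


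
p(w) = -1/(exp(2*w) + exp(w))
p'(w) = -(-2*exp(2*w) - exp(w))/(exp(2*w) + exp(w))^2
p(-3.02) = -19.54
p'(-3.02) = 20.45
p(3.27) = -0.00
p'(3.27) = 0.00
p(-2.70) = -13.94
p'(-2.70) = 14.82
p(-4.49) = -88.13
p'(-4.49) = 89.11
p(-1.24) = -2.68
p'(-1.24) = 3.28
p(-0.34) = -0.82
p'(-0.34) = 1.16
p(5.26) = -0.00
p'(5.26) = 0.00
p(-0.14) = -0.62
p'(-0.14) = 0.90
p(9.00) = 0.00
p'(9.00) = 0.00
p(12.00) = 0.00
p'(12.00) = 0.00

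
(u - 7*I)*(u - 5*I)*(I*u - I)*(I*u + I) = -u^4 + 12*I*u^3 + 36*u^2 - 12*I*u - 35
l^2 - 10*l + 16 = (l - 8)*(l - 2)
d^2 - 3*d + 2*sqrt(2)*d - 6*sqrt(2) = (d - 3)*(d + 2*sqrt(2))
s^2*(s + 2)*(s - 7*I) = s^4 + 2*s^3 - 7*I*s^3 - 14*I*s^2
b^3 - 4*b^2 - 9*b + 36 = (b - 4)*(b - 3)*(b + 3)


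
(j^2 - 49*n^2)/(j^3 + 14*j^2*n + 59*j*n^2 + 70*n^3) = (j - 7*n)/(j^2 + 7*j*n + 10*n^2)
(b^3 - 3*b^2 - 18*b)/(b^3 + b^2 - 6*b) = (b - 6)/(b - 2)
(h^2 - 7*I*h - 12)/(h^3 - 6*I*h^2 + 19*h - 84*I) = (h - 4*I)/(h^2 - 3*I*h + 28)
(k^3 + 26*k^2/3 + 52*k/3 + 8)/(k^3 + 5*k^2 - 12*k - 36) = (k + 2/3)/(k - 3)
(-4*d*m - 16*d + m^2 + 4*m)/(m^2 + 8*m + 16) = (-4*d + m)/(m + 4)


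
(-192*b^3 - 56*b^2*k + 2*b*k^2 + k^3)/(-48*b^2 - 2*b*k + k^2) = 4*b + k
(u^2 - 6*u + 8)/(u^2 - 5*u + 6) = (u - 4)/(u - 3)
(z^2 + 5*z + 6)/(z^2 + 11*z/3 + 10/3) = 3*(z + 3)/(3*z + 5)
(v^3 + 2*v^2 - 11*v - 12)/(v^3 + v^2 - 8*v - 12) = (v^2 + 5*v + 4)/(v^2 + 4*v + 4)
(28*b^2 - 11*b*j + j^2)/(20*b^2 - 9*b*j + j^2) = (7*b - j)/(5*b - j)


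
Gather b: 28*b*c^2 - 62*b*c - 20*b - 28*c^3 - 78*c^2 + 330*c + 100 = b*(28*c^2 - 62*c - 20) - 28*c^3 - 78*c^2 + 330*c + 100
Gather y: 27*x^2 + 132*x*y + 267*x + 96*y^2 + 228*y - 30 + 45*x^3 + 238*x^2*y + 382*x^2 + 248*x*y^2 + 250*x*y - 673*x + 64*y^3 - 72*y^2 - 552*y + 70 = 45*x^3 + 409*x^2 - 406*x + 64*y^3 + y^2*(248*x + 24) + y*(238*x^2 + 382*x - 324) + 40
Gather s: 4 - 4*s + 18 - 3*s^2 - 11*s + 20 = -3*s^2 - 15*s + 42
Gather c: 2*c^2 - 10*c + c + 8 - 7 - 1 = 2*c^2 - 9*c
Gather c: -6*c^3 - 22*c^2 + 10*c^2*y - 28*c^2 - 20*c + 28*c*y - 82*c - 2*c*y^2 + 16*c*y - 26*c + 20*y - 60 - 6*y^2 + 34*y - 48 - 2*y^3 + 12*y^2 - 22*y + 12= -6*c^3 + c^2*(10*y - 50) + c*(-2*y^2 + 44*y - 128) - 2*y^3 + 6*y^2 + 32*y - 96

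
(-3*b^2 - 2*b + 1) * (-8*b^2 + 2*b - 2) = 24*b^4 + 10*b^3 - 6*b^2 + 6*b - 2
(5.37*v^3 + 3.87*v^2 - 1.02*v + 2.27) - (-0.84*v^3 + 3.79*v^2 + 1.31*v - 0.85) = 6.21*v^3 + 0.0800000000000001*v^2 - 2.33*v + 3.12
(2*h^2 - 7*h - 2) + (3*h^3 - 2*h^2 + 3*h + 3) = 3*h^3 - 4*h + 1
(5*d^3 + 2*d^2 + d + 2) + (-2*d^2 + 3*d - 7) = 5*d^3 + 4*d - 5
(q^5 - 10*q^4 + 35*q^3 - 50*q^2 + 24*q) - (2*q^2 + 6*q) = q^5 - 10*q^4 + 35*q^3 - 52*q^2 + 18*q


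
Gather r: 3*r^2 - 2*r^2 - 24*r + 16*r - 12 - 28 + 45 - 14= r^2 - 8*r - 9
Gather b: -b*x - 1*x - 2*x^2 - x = -b*x - 2*x^2 - 2*x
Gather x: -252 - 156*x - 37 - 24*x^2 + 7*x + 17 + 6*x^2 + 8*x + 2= -18*x^2 - 141*x - 270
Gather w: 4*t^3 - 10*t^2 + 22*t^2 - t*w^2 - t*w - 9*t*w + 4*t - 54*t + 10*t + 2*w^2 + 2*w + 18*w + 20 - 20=4*t^3 + 12*t^2 - 40*t + w^2*(2 - t) + w*(20 - 10*t)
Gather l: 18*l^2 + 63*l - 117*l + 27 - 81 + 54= 18*l^2 - 54*l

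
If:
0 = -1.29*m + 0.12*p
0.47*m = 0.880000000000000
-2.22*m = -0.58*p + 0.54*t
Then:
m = 1.87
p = 20.13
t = 13.92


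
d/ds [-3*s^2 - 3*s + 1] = -6*s - 3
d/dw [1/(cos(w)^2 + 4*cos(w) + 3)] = 2*(cos(w) + 2)*sin(w)/(cos(w)^2 + 4*cos(w) + 3)^2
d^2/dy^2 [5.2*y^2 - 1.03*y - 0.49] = 10.4000000000000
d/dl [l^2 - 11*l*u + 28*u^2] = 2*l - 11*u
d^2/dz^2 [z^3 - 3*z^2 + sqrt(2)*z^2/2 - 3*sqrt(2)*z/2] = 6*z - 6 + sqrt(2)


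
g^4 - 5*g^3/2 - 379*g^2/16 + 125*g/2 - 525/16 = (g - 5)*(g - 7/4)*(g - 3/4)*(g + 5)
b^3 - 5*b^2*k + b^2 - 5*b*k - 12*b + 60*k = (b - 3)*(b + 4)*(b - 5*k)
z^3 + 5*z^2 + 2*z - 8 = (z - 1)*(z + 2)*(z + 4)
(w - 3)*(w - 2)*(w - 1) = w^3 - 6*w^2 + 11*w - 6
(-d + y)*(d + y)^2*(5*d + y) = -5*d^4 - 6*d^3*y + 4*d^2*y^2 + 6*d*y^3 + y^4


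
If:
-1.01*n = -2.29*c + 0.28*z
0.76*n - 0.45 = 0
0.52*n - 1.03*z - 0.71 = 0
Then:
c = 0.21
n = 0.59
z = -0.39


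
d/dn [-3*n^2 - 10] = -6*n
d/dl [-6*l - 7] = -6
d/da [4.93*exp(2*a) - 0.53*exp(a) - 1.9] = (9.86*exp(a) - 0.53)*exp(a)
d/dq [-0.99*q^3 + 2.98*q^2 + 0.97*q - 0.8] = -2.97*q^2 + 5.96*q + 0.97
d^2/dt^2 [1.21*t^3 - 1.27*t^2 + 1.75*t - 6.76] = 7.26*t - 2.54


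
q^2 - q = q*(q - 1)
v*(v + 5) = v^2 + 5*v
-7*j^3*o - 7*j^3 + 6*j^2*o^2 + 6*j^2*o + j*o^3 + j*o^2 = (-j + o)*(7*j + o)*(j*o + j)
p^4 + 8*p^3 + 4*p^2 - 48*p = p*(p - 2)*(p + 4)*(p + 6)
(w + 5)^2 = w^2 + 10*w + 25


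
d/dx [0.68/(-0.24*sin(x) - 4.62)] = 0.1632*cos(x)/(0.24*sin(x) + 4.62)^2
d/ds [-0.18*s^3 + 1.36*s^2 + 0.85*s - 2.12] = -0.54*s^2 + 2.72*s + 0.85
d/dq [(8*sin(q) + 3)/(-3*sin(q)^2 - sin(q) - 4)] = (24*sin(q)^2 + 18*sin(q) - 29)*cos(q)/(3*sin(q)^2 + sin(q) + 4)^2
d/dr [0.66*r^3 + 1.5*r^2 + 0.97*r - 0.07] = 1.98*r^2 + 3.0*r + 0.97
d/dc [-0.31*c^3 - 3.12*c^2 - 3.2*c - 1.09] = -0.93*c^2 - 6.24*c - 3.2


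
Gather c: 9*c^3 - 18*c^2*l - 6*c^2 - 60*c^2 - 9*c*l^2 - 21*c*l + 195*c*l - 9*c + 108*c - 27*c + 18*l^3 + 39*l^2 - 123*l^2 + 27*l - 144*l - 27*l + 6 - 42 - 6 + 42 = 9*c^3 + c^2*(-18*l - 66) + c*(-9*l^2 + 174*l + 72) + 18*l^3 - 84*l^2 - 144*l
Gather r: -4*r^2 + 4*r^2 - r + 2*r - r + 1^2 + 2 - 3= 0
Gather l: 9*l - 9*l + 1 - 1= 0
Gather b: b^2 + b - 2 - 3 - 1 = b^2 + b - 6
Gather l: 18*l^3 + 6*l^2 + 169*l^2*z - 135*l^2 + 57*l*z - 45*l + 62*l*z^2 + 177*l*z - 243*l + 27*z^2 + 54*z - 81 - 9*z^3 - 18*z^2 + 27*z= 18*l^3 + l^2*(169*z - 129) + l*(62*z^2 + 234*z - 288) - 9*z^3 + 9*z^2 + 81*z - 81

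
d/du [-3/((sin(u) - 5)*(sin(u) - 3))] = 6*(sin(u) - 4)*cos(u)/((sin(u) - 5)^2*(sin(u) - 3)^2)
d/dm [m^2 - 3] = 2*m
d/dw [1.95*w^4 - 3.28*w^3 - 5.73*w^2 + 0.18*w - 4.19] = 7.8*w^3 - 9.84*w^2 - 11.46*w + 0.18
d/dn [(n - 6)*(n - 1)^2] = (n - 1)*(3*n - 13)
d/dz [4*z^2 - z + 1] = 8*z - 1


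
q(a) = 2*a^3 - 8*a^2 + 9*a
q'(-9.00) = 639.00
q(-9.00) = -2187.00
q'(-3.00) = 111.00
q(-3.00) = -153.00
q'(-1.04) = 32.13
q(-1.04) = -20.26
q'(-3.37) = 131.06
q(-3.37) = -197.73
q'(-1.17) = 35.93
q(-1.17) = -24.68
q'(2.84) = 11.95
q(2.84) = 6.85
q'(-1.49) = 46.16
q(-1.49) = -37.79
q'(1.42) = -1.62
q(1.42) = 2.38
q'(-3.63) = 146.14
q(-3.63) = -233.75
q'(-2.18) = 72.39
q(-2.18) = -78.36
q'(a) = 6*a^2 - 16*a + 9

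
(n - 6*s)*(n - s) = n^2 - 7*n*s + 6*s^2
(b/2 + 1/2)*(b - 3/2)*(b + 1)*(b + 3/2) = b^4/2 + b^3 - 5*b^2/8 - 9*b/4 - 9/8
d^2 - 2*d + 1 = (d - 1)^2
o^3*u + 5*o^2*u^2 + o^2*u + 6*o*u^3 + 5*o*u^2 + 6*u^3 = (o + 2*u)*(o + 3*u)*(o*u + u)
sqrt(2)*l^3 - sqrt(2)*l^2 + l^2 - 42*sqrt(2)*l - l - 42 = (l - 7)*(l + 6)*(sqrt(2)*l + 1)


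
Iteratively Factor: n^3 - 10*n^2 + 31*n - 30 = (n - 5)*(n^2 - 5*n + 6) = (n - 5)*(n - 2)*(n - 3)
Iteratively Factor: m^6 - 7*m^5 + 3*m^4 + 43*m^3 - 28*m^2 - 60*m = (m - 3)*(m^5 - 4*m^4 - 9*m^3 + 16*m^2 + 20*m) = (m - 5)*(m - 3)*(m^4 + m^3 - 4*m^2 - 4*m) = m*(m - 5)*(m - 3)*(m^3 + m^2 - 4*m - 4) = m*(m - 5)*(m - 3)*(m + 1)*(m^2 - 4) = m*(m - 5)*(m - 3)*(m + 1)*(m + 2)*(m - 2)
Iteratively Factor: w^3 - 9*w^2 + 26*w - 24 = (w - 4)*(w^2 - 5*w + 6) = (w - 4)*(w - 2)*(w - 3)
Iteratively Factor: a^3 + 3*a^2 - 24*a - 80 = (a - 5)*(a^2 + 8*a + 16) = (a - 5)*(a + 4)*(a + 4)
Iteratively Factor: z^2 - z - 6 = (z - 3)*(z + 2)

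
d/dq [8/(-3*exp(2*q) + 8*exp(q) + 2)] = (48*exp(q) - 64)*exp(q)/(-3*exp(2*q) + 8*exp(q) + 2)^2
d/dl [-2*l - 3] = -2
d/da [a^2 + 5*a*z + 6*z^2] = 2*a + 5*z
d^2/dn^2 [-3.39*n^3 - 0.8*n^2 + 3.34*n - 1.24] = -20.34*n - 1.6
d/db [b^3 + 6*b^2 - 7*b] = 3*b^2 + 12*b - 7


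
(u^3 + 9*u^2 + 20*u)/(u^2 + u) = (u^2 + 9*u + 20)/(u + 1)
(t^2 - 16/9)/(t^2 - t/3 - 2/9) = (16 - 9*t^2)/(-9*t^2 + 3*t + 2)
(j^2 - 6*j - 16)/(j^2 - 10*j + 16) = (j + 2)/(j - 2)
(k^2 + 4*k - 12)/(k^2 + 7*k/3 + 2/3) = 3*(k^2 + 4*k - 12)/(3*k^2 + 7*k + 2)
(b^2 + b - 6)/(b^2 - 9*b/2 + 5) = 2*(b + 3)/(2*b - 5)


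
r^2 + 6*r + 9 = (r + 3)^2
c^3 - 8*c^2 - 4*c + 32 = (c - 8)*(c - 2)*(c + 2)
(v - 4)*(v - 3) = v^2 - 7*v + 12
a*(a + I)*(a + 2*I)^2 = a^4 + 5*I*a^3 - 8*a^2 - 4*I*a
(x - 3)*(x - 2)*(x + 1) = x^3 - 4*x^2 + x + 6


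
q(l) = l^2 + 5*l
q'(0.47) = 5.94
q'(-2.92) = -0.84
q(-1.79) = -5.75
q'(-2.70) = -0.40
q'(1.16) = 7.32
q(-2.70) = -6.21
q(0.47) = 2.57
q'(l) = 2*l + 5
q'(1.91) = 8.82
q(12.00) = 204.00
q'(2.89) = 10.78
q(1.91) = 13.20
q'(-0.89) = 3.22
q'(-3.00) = -1.00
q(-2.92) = -6.07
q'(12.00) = 29.00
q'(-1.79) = 1.42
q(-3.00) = -6.00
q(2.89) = 22.80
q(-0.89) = -3.66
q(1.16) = 7.15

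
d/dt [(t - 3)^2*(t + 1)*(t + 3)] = 4*t^3 - 6*t^2 - 24*t + 18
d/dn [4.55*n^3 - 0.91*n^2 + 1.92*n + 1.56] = 13.65*n^2 - 1.82*n + 1.92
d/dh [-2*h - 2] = -2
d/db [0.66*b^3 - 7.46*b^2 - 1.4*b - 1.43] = 1.98*b^2 - 14.92*b - 1.4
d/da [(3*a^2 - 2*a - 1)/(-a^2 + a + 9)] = (a^2 + 52*a - 17)/(a^4 - 2*a^3 - 17*a^2 + 18*a + 81)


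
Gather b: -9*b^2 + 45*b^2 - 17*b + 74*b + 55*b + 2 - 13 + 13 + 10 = 36*b^2 + 112*b + 12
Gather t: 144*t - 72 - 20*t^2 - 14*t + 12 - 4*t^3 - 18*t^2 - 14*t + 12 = -4*t^3 - 38*t^2 + 116*t - 48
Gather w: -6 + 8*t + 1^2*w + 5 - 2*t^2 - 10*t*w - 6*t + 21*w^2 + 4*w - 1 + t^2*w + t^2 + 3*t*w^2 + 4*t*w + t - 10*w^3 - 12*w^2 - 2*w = -t^2 + 3*t - 10*w^3 + w^2*(3*t + 9) + w*(t^2 - 6*t + 3) - 2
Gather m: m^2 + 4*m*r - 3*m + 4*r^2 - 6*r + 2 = m^2 + m*(4*r - 3) + 4*r^2 - 6*r + 2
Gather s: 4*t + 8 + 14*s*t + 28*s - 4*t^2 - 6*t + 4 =s*(14*t + 28) - 4*t^2 - 2*t + 12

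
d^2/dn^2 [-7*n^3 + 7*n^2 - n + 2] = 14 - 42*n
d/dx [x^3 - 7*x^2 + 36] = x*(3*x - 14)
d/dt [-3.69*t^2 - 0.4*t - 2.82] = -7.38*t - 0.4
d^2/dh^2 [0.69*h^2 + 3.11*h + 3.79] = 1.38000000000000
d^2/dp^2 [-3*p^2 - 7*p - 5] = -6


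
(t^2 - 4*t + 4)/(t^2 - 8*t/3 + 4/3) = 3*(t - 2)/(3*t - 2)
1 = 1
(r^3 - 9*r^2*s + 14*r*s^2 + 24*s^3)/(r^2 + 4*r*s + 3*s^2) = (r^2 - 10*r*s + 24*s^2)/(r + 3*s)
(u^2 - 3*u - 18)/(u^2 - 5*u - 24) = (u - 6)/(u - 8)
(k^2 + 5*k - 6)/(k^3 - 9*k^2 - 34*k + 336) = (k - 1)/(k^2 - 15*k + 56)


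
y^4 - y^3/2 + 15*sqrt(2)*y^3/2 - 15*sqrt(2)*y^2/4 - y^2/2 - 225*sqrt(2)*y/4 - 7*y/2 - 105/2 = (y - 3)*(y + 5/2)*(y + sqrt(2)/2)*(y + 7*sqrt(2))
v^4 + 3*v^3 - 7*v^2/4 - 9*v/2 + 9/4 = (v - 1)*(v - 1/2)*(v + 3/2)*(v + 3)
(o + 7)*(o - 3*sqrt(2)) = o^2 - 3*sqrt(2)*o + 7*o - 21*sqrt(2)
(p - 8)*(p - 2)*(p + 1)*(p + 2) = p^4 - 7*p^3 - 12*p^2 + 28*p + 32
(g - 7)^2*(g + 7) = g^3 - 7*g^2 - 49*g + 343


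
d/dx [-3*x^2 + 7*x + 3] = 7 - 6*x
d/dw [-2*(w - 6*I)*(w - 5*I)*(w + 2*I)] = -6*w^2 + 36*I*w + 16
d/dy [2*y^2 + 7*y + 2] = 4*y + 7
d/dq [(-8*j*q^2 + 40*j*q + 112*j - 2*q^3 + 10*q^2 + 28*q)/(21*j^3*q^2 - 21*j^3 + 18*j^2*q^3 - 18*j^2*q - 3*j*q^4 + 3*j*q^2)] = 2*((-8*j*q + 20*j - 3*q^2 + 10*q + 14)*(7*j^2*q^2 - 7*j^2 + 6*j*q^3 - 6*j*q - q^4 + q^2) - 2*(7*j^2*q + 9*j*q^2 - 3*j - 2*q^3 + q)*(-4*j*q^2 + 20*j*q + 56*j - q^3 + 5*q^2 + 14*q))/(3*j*(7*j^2*q^2 - 7*j^2 + 6*j*q^3 - 6*j*q - q^4 + q^2)^2)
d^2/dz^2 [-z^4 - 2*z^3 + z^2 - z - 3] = -12*z^2 - 12*z + 2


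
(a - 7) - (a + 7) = -14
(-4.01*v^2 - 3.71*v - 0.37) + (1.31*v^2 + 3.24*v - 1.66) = -2.7*v^2 - 0.47*v - 2.03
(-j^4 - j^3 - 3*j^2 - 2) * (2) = -2*j^4 - 2*j^3 - 6*j^2 - 4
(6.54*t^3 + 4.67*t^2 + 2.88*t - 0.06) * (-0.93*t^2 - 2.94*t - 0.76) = -6.0822*t^5 - 23.5707*t^4 - 21.3786*t^3 - 11.9606*t^2 - 2.0124*t + 0.0456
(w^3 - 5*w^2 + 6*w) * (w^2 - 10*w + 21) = w^5 - 15*w^4 + 77*w^3 - 165*w^2 + 126*w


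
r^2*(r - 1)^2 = r^4 - 2*r^3 + r^2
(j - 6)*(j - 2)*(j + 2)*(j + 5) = j^4 - j^3 - 34*j^2 + 4*j + 120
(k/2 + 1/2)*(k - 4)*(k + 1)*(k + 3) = k^4/2 + k^3/2 - 13*k^2/2 - 25*k/2 - 6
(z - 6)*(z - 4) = z^2 - 10*z + 24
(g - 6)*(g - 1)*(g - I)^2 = g^4 - 7*g^3 - 2*I*g^3 + 5*g^2 + 14*I*g^2 + 7*g - 12*I*g - 6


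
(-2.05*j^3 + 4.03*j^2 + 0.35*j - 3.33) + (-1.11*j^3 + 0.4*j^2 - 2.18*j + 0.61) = -3.16*j^3 + 4.43*j^2 - 1.83*j - 2.72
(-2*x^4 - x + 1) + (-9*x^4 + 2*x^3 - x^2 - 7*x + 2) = -11*x^4 + 2*x^3 - x^2 - 8*x + 3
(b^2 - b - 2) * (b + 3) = b^3 + 2*b^2 - 5*b - 6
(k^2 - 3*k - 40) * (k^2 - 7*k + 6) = k^4 - 10*k^3 - 13*k^2 + 262*k - 240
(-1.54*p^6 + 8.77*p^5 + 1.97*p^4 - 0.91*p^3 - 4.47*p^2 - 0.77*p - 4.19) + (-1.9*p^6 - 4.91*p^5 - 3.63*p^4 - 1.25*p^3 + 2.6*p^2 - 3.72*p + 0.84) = -3.44*p^6 + 3.86*p^5 - 1.66*p^4 - 2.16*p^3 - 1.87*p^2 - 4.49*p - 3.35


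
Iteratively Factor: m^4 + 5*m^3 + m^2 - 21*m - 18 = (m + 1)*(m^3 + 4*m^2 - 3*m - 18) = (m + 1)*(m + 3)*(m^2 + m - 6) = (m - 2)*(m + 1)*(m + 3)*(m + 3)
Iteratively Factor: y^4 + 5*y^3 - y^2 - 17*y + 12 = (y + 4)*(y^3 + y^2 - 5*y + 3) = (y - 1)*(y + 4)*(y^2 + 2*y - 3) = (y - 1)*(y + 3)*(y + 4)*(y - 1)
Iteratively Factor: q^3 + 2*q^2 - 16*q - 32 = (q + 2)*(q^2 - 16) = (q + 2)*(q + 4)*(q - 4)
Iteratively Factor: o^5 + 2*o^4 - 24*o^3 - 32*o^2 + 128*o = (o + 4)*(o^4 - 2*o^3 - 16*o^2 + 32*o) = (o - 2)*(o + 4)*(o^3 - 16*o) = (o - 2)*(o + 4)^2*(o^2 - 4*o) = (o - 4)*(o - 2)*(o + 4)^2*(o)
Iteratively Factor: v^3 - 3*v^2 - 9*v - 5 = (v + 1)*(v^2 - 4*v - 5) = (v + 1)^2*(v - 5)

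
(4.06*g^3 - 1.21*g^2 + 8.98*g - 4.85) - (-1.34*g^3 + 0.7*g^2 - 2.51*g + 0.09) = 5.4*g^3 - 1.91*g^2 + 11.49*g - 4.94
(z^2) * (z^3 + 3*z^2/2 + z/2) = z^5 + 3*z^4/2 + z^3/2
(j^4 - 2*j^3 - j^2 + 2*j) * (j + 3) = j^5 + j^4 - 7*j^3 - j^2 + 6*j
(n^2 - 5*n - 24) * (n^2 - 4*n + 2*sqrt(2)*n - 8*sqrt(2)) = n^4 - 9*n^3 + 2*sqrt(2)*n^3 - 18*sqrt(2)*n^2 - 4*n^2 - 8*sqrt(2)*n + 96*n + 192*sqrt(2)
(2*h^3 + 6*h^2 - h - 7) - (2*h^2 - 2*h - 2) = 2*h^3 + 4*h^2 + h - 5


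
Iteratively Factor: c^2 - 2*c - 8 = (c - 4)*(c + 2)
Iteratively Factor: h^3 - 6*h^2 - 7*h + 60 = (h - 4)*(h^2 - 2*h - 15) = (h - 4)*(h + 3)*(h - 5)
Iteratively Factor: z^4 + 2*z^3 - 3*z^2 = (z + 3)*(z^3 - z^2) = z*(z + 3)*(z^2 - z) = z^2*(z + 3)*(z - 1)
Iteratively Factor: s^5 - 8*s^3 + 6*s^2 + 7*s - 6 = (s - 2)*(s^4 + 2*s^3 - 4*s^2 - 2*s + 3) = (s - 2)*(s - 1)*(s^3 + 3*s^2 - s - 3) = (s - 2)*(s - 1)^2*(s^2 + 4*s + 3) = (s - 2)*(s - 1)^2*(s + 3)*(s + 1)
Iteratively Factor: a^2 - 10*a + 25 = (a - 5)*(a - 5)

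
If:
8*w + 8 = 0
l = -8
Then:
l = -8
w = -1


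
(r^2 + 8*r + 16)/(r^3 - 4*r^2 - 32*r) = (r + 4)/(r*(r - 8))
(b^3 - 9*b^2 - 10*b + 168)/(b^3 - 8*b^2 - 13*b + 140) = (b - 6)/(b - 5)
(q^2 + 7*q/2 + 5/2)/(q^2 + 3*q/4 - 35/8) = 4*(q + 1)/(4*q - 7)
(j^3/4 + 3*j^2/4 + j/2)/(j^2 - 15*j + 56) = j*(j^2 + 3*j + 2)/(4*(j^2 - 15*j + 56))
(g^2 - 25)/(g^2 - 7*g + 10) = (g + 5)/(g - 2)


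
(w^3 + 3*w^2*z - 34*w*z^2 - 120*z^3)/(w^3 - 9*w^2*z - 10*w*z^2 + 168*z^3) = (-w - 5*z)/(-w + 7*z)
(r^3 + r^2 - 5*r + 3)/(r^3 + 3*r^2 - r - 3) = (r - 1)/(r + 1)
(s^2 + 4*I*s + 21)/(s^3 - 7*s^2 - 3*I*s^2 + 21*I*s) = (s + 7*I)/(s*(s - 7))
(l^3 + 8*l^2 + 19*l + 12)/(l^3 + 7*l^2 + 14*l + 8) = (l + 3)/(l + 2)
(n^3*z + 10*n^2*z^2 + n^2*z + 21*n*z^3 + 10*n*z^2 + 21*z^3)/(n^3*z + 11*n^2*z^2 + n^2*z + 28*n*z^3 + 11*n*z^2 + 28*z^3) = (n + 3*z)/(n + 4*z)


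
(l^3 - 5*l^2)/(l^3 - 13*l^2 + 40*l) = l/(l - 8)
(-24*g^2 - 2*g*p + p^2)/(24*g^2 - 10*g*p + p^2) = (4*g + p)/(-4*g + p)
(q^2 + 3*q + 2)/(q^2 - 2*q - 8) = (q + 1)/(q - 4)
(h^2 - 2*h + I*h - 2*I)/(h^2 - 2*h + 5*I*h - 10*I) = (h + I)/(h + 5*I)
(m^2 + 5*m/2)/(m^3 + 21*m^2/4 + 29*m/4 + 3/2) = 2*m*(2*m + 5)/(4*m^3 + 21*m^2 + 29*m + 6)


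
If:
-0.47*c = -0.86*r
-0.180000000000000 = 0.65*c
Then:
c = -0.28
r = -0.15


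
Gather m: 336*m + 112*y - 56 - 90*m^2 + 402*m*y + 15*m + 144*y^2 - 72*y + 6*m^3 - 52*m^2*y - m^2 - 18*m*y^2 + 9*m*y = 6*m^3 + m^2*(-52*y - 91) + m*(-18*y^2 + 411*y + 351) + 144*y^2 + 40*y - 56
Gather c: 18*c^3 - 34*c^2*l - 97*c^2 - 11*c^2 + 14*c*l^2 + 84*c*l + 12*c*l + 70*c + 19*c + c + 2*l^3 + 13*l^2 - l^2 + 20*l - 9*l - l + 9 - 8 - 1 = 18*c^3 + c^2*(-34*l - 108) + c*(14*l^2 + 96*l + 90) + 2*l^3 + 12*l^2 + 10*l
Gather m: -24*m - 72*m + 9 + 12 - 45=-96*m - 24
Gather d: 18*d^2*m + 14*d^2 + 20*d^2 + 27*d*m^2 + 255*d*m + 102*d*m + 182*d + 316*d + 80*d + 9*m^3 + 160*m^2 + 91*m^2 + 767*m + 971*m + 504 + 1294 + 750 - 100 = d^2*(18*m + 34) + d*(27*m^2 + 357*m + 578) + 9*m^3 + 251*m^2 + 1738*m + 2448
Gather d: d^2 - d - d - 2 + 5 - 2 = d^2 - 2*d + 1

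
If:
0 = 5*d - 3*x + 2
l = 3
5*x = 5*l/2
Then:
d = 1/2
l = 3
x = 3/2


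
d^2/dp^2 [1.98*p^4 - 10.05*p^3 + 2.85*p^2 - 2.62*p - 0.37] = 23.76*p^2 - 60.3*p + 5.7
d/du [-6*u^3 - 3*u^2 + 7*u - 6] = -18*u^2 - 6*u + 7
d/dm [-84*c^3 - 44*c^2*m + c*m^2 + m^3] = -44*c^2 + 2*c*m + 3*m^2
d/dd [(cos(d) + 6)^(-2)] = 2*sin(d)/(cos(d) + 6)^3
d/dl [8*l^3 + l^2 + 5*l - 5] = 24*l^2 + 2*l + 5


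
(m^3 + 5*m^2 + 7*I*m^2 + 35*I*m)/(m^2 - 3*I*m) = (m^2 + m*(5 + 7*I) + 35*I)/(m - 3*I)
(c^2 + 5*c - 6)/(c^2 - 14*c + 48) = (c^2 + 5*c - 6)/(c^2 - 14*c + 48)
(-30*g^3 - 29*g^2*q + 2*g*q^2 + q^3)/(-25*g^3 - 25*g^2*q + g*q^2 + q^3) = (6*g + q)/(5*g + q)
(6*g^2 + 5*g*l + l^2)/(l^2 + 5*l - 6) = (6*g^2 + 5*g*l + l^2)/(l^2 + 5*l - 6)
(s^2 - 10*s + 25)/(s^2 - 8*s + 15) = (s - 5)/(s - 3)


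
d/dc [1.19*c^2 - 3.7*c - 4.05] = 2.38*c - 3.7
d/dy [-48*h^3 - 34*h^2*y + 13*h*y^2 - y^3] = -34*h^2 + 26*h*y - 3*y^2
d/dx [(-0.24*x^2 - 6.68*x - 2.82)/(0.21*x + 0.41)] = (-0.0504*x^2 - 0.1968*x - 2.1466)/(0.0441*x^2 + 0.1722*x + 0.1681)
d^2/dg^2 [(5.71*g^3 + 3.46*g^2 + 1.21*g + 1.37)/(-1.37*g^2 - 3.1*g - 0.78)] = (-1.13686837721616e-13*g^4 - 72.6956459999999*g^3 - 76.084662*g^2 - 47.996088*g - 21.762004)/(2.571353*g^6 + 17.45517*g^5 + 43.889046*g^4 + 49.66696*g^3 + 24.987924*g^2 + 5.65812*g + 0.474552)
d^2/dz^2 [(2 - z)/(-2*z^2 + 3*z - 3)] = 2*((7 - 6*z)*(2*z^2 - 3*z + 3) + (z - 2)*(4*z - 3)^2)/(2*z^2 - 3*z + 3)^3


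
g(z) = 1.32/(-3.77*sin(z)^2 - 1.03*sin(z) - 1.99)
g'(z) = 1.32*(7.54*sin(z)*cos(z) + 1.03*cos(z))/(-3.77*sin(z)^2 - 1.03*sin(z) - 1.99)^2 = (9.9528*sin(z) + 1.3596)*cos(z)/(3.77*sin(z)^2 + 1.03*sin(z) + 1.99)^2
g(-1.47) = -0.28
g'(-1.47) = -0.04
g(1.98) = -0.22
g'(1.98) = -0.11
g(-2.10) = -0.34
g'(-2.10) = 0.24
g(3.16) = -0.67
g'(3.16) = -0.30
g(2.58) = -0.37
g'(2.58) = -0.43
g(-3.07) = -0.68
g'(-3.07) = -0.17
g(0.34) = -0.48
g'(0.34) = 0.58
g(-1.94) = -0.31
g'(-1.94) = 0.15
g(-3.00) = -0.69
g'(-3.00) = 0.01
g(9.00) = -0.43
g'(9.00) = -0.53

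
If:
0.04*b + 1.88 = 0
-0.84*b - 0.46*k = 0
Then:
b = -47.00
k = 85.83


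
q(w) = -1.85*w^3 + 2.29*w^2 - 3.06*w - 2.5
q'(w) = -5.55*w^2 + 4.58*w - 3.06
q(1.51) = -8.27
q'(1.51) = -8.80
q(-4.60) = 240.10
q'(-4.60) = -141.57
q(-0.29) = -1.37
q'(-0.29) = -4.85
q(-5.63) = 417.45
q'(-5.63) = -204.76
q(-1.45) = 12.39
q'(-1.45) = -21.37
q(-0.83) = 2.68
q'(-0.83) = -10.68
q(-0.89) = 3.34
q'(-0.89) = -11.53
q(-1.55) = 14.63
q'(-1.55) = -23.49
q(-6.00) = 497.90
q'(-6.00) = -230.34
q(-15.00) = 6802.40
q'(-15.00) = -1320.51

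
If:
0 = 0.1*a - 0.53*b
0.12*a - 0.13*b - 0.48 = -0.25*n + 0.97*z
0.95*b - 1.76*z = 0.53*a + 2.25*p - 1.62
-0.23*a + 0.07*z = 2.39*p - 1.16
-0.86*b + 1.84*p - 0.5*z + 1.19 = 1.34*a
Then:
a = 1.19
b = 0.22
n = 2.25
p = 0.38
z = 0.20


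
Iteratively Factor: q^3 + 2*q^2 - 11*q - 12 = (q + 4)*(q^2 - 2*q - 3) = (q + 1)*(q + 4)*(q - 3)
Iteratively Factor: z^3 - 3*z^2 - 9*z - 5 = (z + 1)*(z^2 - 4*z - 5) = (z - 5)*(z + 1)*(z + 1)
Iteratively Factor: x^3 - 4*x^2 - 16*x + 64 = (x + 4)*(x^2 - 8*x + 16) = (x - 4)*(x + 4)*(x - 4)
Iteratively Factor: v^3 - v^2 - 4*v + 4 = (v - 2)*(v^2 + v - 2) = (v - 2)*(v + 2)*(v - 1)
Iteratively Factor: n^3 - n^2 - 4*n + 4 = (n + 2)*(n^2 - 3*n + 2) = (n - 1)*(n + 2)*(n - 2)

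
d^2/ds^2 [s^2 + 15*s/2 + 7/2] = 2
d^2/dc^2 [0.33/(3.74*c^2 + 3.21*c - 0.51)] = (-9.231816*c^2 - 7.923564*c + 0.33*(7.48*c + 3.21)*(14.96*c + 6.42) + 1.258884)/(3.74*c^2 + 3.21*c - 0.51)^3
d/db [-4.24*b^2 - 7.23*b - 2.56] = -8.48*b - 7.23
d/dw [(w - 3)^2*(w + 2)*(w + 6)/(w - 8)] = (3*w^4 - 28*w^3 - 75*w^2 + 432*w - 108)/(w^2 - 16*w + 64)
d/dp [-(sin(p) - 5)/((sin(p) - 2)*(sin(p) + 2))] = (sin(p)^2 - 10*sin(p) + 4)*cos(p)/((sin(p) - 2)^2*(sin(p) + 2)^2)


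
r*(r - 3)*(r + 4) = r^3 + r^2 - 12*r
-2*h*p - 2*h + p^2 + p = (-2*h + p)*(p + 1)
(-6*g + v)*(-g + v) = 6*g^2 - 7*g*v + v^2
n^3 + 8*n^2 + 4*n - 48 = (n - 2)*(n + 4)*(n + 6)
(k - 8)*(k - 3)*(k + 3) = k^3 - 8*k^2 - 9*k + 72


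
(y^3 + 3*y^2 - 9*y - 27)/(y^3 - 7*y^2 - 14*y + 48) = (y^2 - 9)/(y^2 - 10*y + 16)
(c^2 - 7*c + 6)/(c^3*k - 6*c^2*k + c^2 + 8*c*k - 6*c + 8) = (c^2 - 7*c + 6)/(c^3*k - 6*c^2*k + c^2 + 8*c*k - 6*c + 8)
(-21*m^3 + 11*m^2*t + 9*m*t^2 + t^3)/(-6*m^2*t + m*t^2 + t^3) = (-7*m^2 + 6*m*t + t^2)/(t*(-2*m + t))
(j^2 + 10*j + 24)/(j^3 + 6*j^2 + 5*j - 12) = (j + 6)/(j^2 + 2*j - 3)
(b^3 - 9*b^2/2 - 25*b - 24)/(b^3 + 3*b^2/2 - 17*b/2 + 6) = (2*b^3 - 9*b^2 - 50*b - 48)/(2*b^3 + 3*b^2 - 17*b + 12)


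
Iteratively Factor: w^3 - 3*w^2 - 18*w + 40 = (w + 4)*(w^2 - 7*w + 10) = (w - 5)*(w + 4)*(w - 2)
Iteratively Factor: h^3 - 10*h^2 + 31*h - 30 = (h - 5)*(h^2 - 5*h + 6) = (h - 5)*(h - 2)*(h - 3)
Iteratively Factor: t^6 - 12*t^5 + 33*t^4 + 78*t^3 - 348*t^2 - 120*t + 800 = (t - 5)*(t^5 - 7*t^4 - 2*t^3 + 68*t^2 - 8*t - 160) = (t - 5)*(t + 2)*(t^4 - 9*t^3 + 16*t^2 + 36*t - 80) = (t - 5)*(t - 4)*(t + 2)*(t^3 - 5*t^2 - 4*t + 20) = (t - 5)^2*(t - 4)*(t + 2)*(t^2 - 4) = (t - 5)^2*(t - 4)*(t - 2)*(t + 2)*(t + 2)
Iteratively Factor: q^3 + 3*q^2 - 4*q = (q - 1)*(q^2 + 4*q) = (q - 1)*(q + 4)*(q)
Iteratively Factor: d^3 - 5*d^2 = (d)*(d^2 - 5*d) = d^2*(d - 5)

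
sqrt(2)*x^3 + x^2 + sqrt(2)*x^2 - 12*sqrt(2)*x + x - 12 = (x - 3)*(x + 4)*(sqrt(2)*x + 1)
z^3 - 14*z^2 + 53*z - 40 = (z - 8)*(z - 5)*(z - 1)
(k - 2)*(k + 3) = k^2 + k - 6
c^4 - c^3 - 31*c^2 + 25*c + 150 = (c - 5)*(c - 3)*(c + 2)*(c + 5)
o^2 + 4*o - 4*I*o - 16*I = (o + 4)*(o - 4*I)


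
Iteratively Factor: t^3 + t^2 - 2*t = (t)*(t^2 + t - 2) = t*(t - 1)*(t + 2)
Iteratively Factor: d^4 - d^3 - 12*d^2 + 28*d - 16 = (d - 1)*(d^3 - 12*d + 16) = (d - 1)*(d + 4)*(d^2 - 4*d + 4) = (d - 2)*(d - 1)*(d + 4)*(d - 2)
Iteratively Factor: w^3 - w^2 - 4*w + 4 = (w - 1)*(w^2 - 4) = (w - 2)*(w - 1)*(w + 2)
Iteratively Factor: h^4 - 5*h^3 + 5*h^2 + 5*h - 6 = (h + 1)*(h^3 - 6*h^2 + 11*h - 6) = (h - 2)*(h + 1)*(h^2 - 4*h + 3) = (h - 3)*(h - 2)*(h + 1)*(h - 1)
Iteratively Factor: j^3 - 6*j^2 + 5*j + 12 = (j - 4)*(j^2 - 2*j - 3) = (j - 4)*(j - 3)*(j + 1)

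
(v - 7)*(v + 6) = v^2 - v - 42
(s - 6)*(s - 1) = s^2 - 7*s + 6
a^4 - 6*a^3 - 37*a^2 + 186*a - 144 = (a - 8)*(a - 3)*(a - 1)*(a + 6)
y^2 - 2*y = y*(y - 2)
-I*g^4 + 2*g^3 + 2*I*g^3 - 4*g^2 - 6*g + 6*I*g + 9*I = (g - 3)*(g - I)*(g + 3*I)*(-I*g - I)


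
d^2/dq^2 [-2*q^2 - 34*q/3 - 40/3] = -4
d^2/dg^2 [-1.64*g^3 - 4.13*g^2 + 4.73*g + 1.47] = -9.84*g - 8.26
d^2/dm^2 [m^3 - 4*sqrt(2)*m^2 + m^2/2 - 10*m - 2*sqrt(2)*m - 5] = 6*m - 8*sqrt(2) + 1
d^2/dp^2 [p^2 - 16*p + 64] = 2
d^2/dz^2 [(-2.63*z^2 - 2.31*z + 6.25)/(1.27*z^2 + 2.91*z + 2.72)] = (11.987784*z^3 + 114.994182*z^2 + 186.466734*z + 60.32389)/(2.048383*z^6 + 14.080617*z^5 + 45.424725*z^4 + 84.955995*z^3 + 97.2876*z^2 + 64.588032*z + 20.123648)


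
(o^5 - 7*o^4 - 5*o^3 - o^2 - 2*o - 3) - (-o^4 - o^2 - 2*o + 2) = o^5 - 6*o^4 - 5*o^3 - 5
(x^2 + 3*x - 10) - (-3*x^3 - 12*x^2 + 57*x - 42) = 3*x^3 + 13*x^2 - 54*x + 32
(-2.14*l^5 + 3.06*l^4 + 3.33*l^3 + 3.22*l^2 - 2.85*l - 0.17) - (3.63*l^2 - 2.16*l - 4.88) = -2.14*l^5 + 3.06*l^4 + 3.33*l^3 - 0.41*l^2 - 0.69*l + 4.71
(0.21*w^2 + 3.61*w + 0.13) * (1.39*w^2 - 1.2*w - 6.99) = 0.2919*w^4 + 4.7659*w^3 - 5.6192*w^2 - 25.3899*w - 0.9087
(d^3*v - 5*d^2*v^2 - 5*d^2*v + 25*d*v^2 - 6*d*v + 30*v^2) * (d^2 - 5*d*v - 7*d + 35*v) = d^5*v - 10*d^4*v^2 - 12*d^4*v + 25*d^3*v^3 + 120*d^3*v^2 + 29*d^3*v - 300*d^2*v^3 - 290*d^2*v^2 + 42*d^2*v + 725*d*v^3 - 420*d*v^2 + 1050*v^3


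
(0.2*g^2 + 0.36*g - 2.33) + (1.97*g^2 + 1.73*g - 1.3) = 2.17*g^2 + 2.09*g - 3.63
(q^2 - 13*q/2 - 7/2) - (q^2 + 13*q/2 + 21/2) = -13*q - 14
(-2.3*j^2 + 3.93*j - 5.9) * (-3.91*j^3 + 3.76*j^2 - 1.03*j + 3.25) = 8.993*j^5 - 24.0143*j^4 + 40.2148*j^3 - 33.7069*j^2 + 18.8495*j - 19.175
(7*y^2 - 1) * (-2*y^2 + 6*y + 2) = -14*y^4 + 42*y^3 + 16*y^2 - 6*y - 2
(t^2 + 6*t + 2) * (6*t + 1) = 6*t^3 + 37*t^2 + 18*t + 2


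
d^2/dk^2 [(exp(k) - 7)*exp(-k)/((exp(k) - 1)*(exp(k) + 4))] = 2*(2*exp(5*k) - 27*exp(4*k) - 103*exp(3*k) - 92*exp(2*k) + 126*exp(k) - 56)*exp(-k)/(exp(6*k) + 9*exp(5*k) + 15*exp(4*k) - 45*exp(3*k) - 60*exp(2*k) + 144*exp(k) - 64)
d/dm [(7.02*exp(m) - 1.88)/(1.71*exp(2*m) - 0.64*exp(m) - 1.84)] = (-12.0042*exp(2*m) + 6.4296*exp(m) - 14.12)*exp(m)/(2.9241*exp(4*m) - 2.1888*exp(3*m) - 5.8832*exp(2*m) + 2.3552*exp(m) + 3.3856)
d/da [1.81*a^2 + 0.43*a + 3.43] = 3.62*a + 0.43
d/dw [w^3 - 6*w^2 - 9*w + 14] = 3*w^2 - 12*w - 9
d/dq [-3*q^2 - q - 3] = -6*q - 1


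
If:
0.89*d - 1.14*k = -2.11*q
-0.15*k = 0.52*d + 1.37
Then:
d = -0.43577034283354*q - 2.15035109458901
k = 1.51067052182294*q - 1.67878287209142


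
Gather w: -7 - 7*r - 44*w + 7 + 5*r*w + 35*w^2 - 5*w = -7*r + 35*w^2 + w*(5*r - 49)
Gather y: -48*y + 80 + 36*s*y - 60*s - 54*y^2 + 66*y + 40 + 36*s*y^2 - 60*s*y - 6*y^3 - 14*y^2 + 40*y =-60*s - 6*y^3 + y^2*(36*s - 68) + y*(58 - 24*s) + 120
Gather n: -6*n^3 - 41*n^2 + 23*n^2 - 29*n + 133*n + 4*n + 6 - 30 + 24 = -6*n^3 - 18*n^2 + 108*n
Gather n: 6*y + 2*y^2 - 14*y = 2*y^2 - 8*y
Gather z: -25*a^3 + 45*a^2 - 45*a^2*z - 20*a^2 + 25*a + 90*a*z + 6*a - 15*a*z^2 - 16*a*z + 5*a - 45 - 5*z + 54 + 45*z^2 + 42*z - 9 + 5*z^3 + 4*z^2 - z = -25*a^3 + 25*a^2 + 36*a + 5*z^3 + z^2*(49 - 15*a) + z*(-45*a^2 + 74*a + 36)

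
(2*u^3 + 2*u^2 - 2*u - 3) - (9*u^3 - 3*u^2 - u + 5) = -7*u^3 + 5*u^2 - u - 8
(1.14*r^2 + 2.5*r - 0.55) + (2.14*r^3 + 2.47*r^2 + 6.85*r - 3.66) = 2.14*r^3 + 3.61*r^2 + 9.35*r - 4.21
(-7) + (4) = -3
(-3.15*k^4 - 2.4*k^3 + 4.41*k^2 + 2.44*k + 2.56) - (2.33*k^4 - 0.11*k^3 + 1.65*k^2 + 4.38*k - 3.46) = -5.48*k^4 - 2.29*k^3 + 2.76*k^2 - 1.94*k + 6.02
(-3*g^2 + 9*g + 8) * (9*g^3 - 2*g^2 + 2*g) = -27*g^5 + 87*g^4 + 48*g^3 + 2*g^2 + 16*g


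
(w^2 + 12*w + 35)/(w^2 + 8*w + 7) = (w + 5)/(w + 1)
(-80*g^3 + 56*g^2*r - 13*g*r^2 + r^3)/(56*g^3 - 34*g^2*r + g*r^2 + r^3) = (20*g^2 - 9*g*r + r^2)/(-14*g^2 + 5*g*r + r^2)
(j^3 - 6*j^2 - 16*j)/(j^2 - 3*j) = (j^2 - 6*j - 16)/(j - 3)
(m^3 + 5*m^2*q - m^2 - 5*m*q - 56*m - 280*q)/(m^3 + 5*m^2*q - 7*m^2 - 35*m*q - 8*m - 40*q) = (m + 7)/(m + 1)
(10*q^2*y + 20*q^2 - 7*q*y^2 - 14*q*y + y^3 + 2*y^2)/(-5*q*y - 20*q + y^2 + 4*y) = (-2*q*y - 4*q + y^2 + 2*y)/(y + 4)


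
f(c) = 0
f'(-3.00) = 0.00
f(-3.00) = 0.00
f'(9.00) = 0.00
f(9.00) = 0.00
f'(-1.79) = 0.00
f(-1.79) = 0.00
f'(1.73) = 0.00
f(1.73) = 0.00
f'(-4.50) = 0.00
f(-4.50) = 0.00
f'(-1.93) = 0.00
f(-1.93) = 0.00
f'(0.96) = 0.00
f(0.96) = 0.00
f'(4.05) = 0.00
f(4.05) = 0.00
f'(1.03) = 0.00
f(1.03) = 0.00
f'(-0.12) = 0.00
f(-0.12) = 0.00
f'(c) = 0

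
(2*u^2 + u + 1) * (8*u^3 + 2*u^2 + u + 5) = 16*u^5 + 12*u^4 + 12*u^3 + 13*u^2 + 6*u + 5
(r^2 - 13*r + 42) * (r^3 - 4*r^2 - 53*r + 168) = r^5 - 17*r^4 + 41*r^3 + 689*r^2 - 4410*r + 7056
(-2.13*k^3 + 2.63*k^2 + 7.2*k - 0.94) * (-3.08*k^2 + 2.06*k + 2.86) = 6.5604*k^5 - 12.4882*k^4 - 22.85*k^3 + 25.249*k^2 + 18.6556*k - 2.6884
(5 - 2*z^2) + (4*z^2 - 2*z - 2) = 2*z^2 - 2*z + 3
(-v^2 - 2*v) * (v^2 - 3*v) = -v^4 + v^3 + 6*v^2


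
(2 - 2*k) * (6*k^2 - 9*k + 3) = -12*k^3 + 30*k^2 - 24*k + 6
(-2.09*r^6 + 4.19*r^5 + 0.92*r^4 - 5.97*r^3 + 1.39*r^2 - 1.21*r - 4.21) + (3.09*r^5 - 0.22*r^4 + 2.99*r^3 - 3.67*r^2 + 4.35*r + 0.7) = -2.09*r^6 + 7.28*r^5 + 0.7*r^4 - 2.98*r^3 - 2.28*r^2 + 3.14*r - 3.51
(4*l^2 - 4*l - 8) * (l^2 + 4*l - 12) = 4*l^4 + 12*l^3 - 72*l^2 + 16*l + 96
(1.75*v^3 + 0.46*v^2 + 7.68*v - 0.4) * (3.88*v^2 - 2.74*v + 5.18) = 6.79*v^5 - 3.0102*v^4 + 37.603*v^3 - 20.2124*v^2 + 40.8784*v - 2.072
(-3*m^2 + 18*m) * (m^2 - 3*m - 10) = -3*m^4 + 27*m^3 - 24*m^2 - 180*m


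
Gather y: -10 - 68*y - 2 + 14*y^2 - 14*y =14*y^2 - 82*y - 12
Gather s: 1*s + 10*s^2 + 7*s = 10*s^2 + 8*s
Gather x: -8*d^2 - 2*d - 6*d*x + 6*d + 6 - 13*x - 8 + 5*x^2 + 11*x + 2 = -8*d^2 + 4*d + 5*x^2 + x*(-6*d - 2)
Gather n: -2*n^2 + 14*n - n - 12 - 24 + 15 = -2*n^2 + 13*n - 21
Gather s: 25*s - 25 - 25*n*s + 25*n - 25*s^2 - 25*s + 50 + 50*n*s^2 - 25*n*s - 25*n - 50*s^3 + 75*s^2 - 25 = -50*n*s - 50*s^3 + s^2*(50*n + 50)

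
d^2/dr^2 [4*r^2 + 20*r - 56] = 8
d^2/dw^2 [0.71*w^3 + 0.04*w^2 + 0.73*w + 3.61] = 4.26*w + 0.08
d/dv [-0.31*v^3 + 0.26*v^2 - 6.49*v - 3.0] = -0.93*v^2 + 0.52*v - 6.49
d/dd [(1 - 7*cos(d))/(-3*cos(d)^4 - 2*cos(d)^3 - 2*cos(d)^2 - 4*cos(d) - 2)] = 4*(63*cos(d)^4 + 16*cos(d)^3 + 8*cos(d)^2 - 4*cos(d) - 18)*sin(d)/(6*sin(d)^4 - 16*sin(d)^2 + 11*cos(d) + cos(3*d) + 14)^2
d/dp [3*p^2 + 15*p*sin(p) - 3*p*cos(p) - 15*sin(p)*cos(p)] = 3*p*sin(p) + 15*p*cos(p) + 6*p + 15*sin(p) - 3*cos(p) - 15*cos(2*p)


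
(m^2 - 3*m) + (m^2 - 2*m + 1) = 2*m^2 - 5*m + 1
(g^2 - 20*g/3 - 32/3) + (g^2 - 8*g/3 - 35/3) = 2*g^2 - 28*g/3 - 67/3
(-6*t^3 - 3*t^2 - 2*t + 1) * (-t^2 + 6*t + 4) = 6*t^5 - 33*t^4 - 40*t^3 - 25*t^2 - 2*t + 4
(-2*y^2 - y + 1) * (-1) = 2*y^2 + y - 1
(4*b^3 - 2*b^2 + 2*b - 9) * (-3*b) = -12*b^4 + 6*b^3 - 6*b^2 + 27*b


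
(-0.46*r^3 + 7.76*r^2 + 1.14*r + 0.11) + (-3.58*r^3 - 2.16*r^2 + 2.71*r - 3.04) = -4.04*r^3 + 5.6*r^2 + 3.85*r - 2.93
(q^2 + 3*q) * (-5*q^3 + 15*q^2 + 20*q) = -5*q^5 + 65*q^3 + 60*q^2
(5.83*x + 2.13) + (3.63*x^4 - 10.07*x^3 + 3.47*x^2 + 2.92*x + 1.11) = 3.63*x^4 - 10.07*x^3 + 3.47*x^2 + 8.75*x + 3.24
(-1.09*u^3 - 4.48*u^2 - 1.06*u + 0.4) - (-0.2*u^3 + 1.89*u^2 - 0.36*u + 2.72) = -0.89*u^3 - 6.37*u^2 - 0.7*u - 2.32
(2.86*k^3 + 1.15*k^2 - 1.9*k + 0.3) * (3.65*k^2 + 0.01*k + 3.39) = 10.439*k^5 + 4.2261*k^4 + 2.7719*k^3 + 4.9745*k^2 - 6.438*k + 1.017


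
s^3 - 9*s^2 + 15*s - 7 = (s - 7)*(s - 1)^2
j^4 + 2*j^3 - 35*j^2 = j^2*(j - 5)*(j + 7)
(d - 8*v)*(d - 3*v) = d^2 - 11*d*v + 24*v^2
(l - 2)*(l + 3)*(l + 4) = l^3 + 5*l^2 - 2*l - 24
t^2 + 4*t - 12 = (t - 2)*(t + 6)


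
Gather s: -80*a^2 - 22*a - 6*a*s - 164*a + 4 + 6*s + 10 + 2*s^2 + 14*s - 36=-80*a^2 - 186*a + 2*s^2 + s*(20 - 6*a) - 22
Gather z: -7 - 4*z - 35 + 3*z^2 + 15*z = 3*z^2 + 11*z - 42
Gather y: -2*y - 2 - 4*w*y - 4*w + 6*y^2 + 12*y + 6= -4*w + 6*y^2 + y*(10 - 4*w) + 4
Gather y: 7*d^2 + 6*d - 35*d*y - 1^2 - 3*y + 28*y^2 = 7*d^2 + 6*d + 28*y^2 + y*(-35*d - 3) - 1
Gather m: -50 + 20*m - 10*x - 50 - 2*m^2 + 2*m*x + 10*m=-2*m^2 + m*(2*x + 30) - 10*x - 100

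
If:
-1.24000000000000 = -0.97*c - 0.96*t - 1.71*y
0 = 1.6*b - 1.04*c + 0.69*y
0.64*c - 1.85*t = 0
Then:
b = 0.618996222342148 - 1.2848657582299*y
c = 0.952301880526381 - 1.31325501266138*y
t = 0.329444974884802 - 0.454315247623397*y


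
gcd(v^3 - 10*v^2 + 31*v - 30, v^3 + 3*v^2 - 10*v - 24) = v - 3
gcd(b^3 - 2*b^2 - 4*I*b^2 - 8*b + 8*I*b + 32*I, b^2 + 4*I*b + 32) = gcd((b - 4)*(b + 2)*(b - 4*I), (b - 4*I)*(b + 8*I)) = b - 4*I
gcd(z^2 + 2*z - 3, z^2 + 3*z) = z + 3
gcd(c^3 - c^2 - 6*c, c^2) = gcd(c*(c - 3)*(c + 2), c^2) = c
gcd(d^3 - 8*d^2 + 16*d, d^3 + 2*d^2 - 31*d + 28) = d - 4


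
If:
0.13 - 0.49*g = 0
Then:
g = 0.27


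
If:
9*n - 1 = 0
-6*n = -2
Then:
No Solution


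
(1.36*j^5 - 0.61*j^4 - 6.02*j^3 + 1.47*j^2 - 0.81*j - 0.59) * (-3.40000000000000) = -4.624*j^5 + 2.074*j^4 + 20.468*j^3 - 4.998*j^2 + 2.754*j + 2.006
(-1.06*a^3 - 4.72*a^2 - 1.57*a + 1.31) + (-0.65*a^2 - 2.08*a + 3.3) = -1.06*a^3 - 5.37*a^2 - 3.65*a + 4.61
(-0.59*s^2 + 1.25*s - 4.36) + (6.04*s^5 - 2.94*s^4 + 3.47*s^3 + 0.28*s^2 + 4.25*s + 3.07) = 6.04*s^5 - 2.94*s^4 + 3.47*s^3 - 0.31*s^2 + 5.5*s - 1.29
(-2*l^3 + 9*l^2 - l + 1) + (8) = -2*l^3 + 9*l^2 - l + 9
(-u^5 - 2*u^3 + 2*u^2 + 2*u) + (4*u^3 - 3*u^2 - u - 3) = -u^5 + 2*u^3 - u^2 + u - 3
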